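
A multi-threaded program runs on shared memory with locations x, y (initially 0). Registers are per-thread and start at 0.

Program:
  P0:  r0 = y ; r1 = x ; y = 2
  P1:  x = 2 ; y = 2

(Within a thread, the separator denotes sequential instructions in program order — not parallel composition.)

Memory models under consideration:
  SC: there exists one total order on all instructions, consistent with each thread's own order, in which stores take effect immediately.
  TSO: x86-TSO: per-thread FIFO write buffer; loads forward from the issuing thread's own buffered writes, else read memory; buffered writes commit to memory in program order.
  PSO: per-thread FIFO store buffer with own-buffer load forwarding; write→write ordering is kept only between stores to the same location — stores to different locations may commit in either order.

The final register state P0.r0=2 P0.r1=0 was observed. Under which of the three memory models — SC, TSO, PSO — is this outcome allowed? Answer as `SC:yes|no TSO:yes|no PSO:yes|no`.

SC:no TSO:no PSO:yes

outcome vector order: (P0.r0,P0.r1)
under SC → (0,0) (0,2) (2,2)
under TSO → (0,0) (0,2) (2,2)
under PSO → (0,0) (0,2) (2,0) (2,2)
target (2,0) ∈ {PSO}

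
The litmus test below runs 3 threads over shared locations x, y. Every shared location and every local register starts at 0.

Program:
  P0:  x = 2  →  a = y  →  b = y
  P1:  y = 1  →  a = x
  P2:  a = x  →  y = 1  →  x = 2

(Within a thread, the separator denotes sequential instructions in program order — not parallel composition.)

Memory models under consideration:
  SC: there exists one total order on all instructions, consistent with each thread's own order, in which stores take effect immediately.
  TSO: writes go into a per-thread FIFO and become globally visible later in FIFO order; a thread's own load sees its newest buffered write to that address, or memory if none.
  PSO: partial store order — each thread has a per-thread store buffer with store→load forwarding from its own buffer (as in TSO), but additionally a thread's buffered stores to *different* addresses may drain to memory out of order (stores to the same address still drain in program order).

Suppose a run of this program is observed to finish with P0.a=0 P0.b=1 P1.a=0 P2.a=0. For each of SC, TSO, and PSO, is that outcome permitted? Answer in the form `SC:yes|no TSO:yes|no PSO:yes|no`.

SC:no TSO:yes PSO:yes

outcome vector order: (P0.a,P0.b,P1.a,P2.a)
SC (8): 0020 0022 0120 0122 1100 1102 1120 1122
TSO (12): 0000 0002 0020 0022 0100 0102 0120 0122 1100 1102 1120 1122
PSO (12): 0000 0002 0020 0022 0100 0102 0120 0122 1100 1102 1120 1122
target 0100 ∈ {TSO,PSO}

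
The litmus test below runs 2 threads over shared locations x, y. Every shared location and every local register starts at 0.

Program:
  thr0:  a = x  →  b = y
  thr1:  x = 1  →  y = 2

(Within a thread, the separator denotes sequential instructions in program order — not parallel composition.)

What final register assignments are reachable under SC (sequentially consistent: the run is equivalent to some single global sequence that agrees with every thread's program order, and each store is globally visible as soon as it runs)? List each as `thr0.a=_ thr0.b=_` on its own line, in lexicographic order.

outcome vector order: (thr0.a,thr0.b)
|SC outcomes| = 4

thr0.a=0 thr0.b=0
thr0.a=0 thr0.b=2
thr0.a=1 thr0.b=0
thr0.a=1 thr0.b=2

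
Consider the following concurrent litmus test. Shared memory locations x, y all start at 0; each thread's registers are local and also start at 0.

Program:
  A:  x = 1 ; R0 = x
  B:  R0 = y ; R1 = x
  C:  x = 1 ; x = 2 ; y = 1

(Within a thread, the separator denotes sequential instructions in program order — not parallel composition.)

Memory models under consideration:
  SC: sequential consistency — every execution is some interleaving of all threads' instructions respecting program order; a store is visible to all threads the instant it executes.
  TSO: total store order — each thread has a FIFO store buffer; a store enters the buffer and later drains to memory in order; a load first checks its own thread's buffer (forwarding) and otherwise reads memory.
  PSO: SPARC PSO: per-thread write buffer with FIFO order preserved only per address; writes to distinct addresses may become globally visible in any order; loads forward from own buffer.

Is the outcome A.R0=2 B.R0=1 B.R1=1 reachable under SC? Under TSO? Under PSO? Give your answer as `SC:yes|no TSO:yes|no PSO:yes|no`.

outcome vector order: (A.R0,B.R0,B.R1)
under SC → 1/0/0, 1/0/1, 1/0/2, 1/1/1, 1/1/2, 2/0/0, 2/0/1, 2/0/2, 2/1/2
under TSO → 1/0/0, 1/0/1, 1/0/2, 1/1/1, 1/1/2, 2/0/0, 2/0/1, 2/0/2, 2/1/2
under PSO → 1/0/0, 1/0/1, 1/0/2, 1/1/0, 1/1/1, 1/1/2, 2/0/0, 2/0/1, 2/0/2, 2/1/0, 2/1/1, 2/1/2
target 2/1/1 ∈ {PSO}

SC:no TSO:no PSO:yes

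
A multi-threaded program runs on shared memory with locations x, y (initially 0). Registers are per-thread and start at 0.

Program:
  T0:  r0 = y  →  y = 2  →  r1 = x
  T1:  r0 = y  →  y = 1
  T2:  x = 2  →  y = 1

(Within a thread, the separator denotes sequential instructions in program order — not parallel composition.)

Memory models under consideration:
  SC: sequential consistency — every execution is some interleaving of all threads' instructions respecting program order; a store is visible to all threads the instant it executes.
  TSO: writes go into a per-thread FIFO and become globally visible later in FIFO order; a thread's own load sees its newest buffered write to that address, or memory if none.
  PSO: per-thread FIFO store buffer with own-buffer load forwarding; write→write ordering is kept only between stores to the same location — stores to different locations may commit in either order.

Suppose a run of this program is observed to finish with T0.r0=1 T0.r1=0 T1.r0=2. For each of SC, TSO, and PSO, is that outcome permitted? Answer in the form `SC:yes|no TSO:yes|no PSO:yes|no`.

SC:no TSO:no PSO:yes

outcome vector order: (T0.r0,T0.r1,T1.r0)
SC: 10 outcomes — {(0,0,0) (0,0,1) (0,0,2) (0,2,0) (0,2,1) (0,2,2) (1,0,0) (1,2,0) (1,2,1) (1,2,2)}
TSO: 10 outcomes — {(0,0,0) (0,0,1) (0,0,2) (0,2,0) (0,2,1) (0,2,2) (1,0,0) (1,2,0) (1,2,1) (1,2,2)}
PSO: 12 outcomes — {(0,0,0) (0,0,1) (0,0,2) (0,2,0) (0,2,1) (0,2,2) (1,0,0) (1,0,1) (1,0,2) (1,2,0) (1,2,1) (1,2,2)}
target (1,0,2) ∈ {PSO}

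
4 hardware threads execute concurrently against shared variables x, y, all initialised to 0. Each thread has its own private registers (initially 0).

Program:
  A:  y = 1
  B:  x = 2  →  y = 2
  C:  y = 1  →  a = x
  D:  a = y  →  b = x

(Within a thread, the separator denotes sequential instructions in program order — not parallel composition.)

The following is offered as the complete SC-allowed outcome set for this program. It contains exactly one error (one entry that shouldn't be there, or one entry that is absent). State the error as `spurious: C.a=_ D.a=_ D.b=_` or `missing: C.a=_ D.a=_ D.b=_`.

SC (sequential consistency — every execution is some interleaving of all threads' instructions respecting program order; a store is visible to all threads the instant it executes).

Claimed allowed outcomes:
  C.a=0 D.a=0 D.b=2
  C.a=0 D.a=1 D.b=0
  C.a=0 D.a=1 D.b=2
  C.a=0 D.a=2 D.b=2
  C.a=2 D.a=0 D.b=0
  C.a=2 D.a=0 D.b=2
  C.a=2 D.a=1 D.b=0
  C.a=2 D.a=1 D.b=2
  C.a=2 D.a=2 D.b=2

missing: C.a=0 D.a=0 D.b=0

outcome vector order: (C.a,D.a,D.b)
SC (10): <0 0 0>, <0 0 2>, <0 1 0>, <0 1 2>, <0 2 2>, <2 0 0>, <2 0 2>, <2 1 0>, <2 1 2>, <2 2 2>
SC∖claimed = {<0 0 0>}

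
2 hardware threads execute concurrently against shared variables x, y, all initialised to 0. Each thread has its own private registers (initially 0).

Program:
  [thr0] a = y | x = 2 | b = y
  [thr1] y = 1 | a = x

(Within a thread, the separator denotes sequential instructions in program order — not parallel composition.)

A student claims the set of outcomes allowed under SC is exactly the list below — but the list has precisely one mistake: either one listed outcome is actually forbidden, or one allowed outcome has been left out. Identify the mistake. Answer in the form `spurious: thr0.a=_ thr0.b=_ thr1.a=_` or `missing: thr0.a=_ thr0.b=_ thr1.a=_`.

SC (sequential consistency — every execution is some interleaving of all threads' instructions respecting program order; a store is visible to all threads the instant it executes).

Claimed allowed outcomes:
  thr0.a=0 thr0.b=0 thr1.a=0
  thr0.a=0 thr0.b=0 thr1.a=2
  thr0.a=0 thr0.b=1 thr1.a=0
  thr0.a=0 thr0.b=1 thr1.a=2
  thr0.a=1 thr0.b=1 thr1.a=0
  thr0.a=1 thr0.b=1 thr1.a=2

spurious: thr0.a=0 thr0.b=0 thr1.a=0

outcome vector order: (thr0.a,thr0.b,thr1.a)
under SC → 0/0/2, 0/1/0, 0/1/2, 1/1/0, 1/1/2
claimed∖SC = {0/0/0}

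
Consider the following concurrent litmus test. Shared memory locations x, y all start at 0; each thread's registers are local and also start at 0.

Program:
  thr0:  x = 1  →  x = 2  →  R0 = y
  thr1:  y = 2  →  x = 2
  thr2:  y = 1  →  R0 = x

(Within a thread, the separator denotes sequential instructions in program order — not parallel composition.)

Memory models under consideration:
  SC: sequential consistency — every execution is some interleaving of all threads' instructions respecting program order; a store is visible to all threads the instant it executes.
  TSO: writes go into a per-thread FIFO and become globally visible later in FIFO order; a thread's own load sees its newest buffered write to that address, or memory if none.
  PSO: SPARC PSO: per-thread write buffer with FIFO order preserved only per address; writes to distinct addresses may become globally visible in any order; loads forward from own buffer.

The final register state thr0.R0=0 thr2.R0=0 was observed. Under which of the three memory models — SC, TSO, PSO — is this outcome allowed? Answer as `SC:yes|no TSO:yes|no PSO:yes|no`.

outcome vector order: (thr0.R0,thr2.R0)
SC: 7 outcomes — {0/2; 1/0; 1/1; 1/2; 2/0; 2/1; 2/2}
TSO: 9 outcomes — {0/0; 0/1; 0/2; 1/0; 1/1; 1/2; 2/0; 2/1; 2/2}
PSO: 9 outcomes — {0/0; 0/1; 0/2; 1/0; 1/1; 1/2; 2/0; 2/1; 2/2}
target 0/0 ∈ {TSO,PSO}

SC:no TSO:yes PSO:yes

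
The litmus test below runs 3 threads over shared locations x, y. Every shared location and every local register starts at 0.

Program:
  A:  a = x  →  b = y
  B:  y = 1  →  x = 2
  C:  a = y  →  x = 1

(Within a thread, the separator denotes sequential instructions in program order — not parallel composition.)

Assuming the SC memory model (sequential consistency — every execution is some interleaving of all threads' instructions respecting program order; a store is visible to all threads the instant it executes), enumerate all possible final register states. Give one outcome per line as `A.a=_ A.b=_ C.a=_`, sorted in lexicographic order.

A.a=0 A.b=0 C.a=0
A.a=0 A.b=0 C.a=1
A.a=0 A.b=1 C.a=0
A.a=0 A.b=1 C.a=1
A.a=1 A.b=0 C.a=0
A.a=1 A.b=1 C.a=0
A.a=1 A.b=1 C.a=1
A.a=2 A.b=1 C.a=0
A.a=2 A.b=1 C.a=1

outcome vector order: (A.a,A.b,C.a)
|SC outcomes| = 9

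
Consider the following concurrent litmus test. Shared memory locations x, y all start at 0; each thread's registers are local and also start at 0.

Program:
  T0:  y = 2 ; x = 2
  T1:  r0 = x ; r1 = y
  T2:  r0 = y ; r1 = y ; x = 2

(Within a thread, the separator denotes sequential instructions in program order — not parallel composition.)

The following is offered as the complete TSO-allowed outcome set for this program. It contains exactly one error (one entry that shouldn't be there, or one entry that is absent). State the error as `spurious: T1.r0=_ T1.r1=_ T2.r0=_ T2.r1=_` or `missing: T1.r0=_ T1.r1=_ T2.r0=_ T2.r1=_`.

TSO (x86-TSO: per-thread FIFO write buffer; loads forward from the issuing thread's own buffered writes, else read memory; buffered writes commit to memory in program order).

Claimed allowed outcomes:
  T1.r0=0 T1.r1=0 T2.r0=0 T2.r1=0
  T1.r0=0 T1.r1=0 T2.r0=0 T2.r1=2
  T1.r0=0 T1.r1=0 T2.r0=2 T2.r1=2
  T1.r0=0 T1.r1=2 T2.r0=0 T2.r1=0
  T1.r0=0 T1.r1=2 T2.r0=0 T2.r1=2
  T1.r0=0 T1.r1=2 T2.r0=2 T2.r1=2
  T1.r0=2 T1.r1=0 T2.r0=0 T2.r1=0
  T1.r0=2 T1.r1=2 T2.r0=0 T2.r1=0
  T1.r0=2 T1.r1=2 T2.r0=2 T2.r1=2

missing: T1.r0=2 T1.r1=2 T2.r0=0 T2.r1=2

outcome vector order: (T1.r0,T1.r1,T2.r0,T2.r1)
TSO: 10 outcomes — {0000, 0002, 0022, 0200, 0202, 0222, 2000, 2200, 2202, 2222}
TSO∖claimed = {2202}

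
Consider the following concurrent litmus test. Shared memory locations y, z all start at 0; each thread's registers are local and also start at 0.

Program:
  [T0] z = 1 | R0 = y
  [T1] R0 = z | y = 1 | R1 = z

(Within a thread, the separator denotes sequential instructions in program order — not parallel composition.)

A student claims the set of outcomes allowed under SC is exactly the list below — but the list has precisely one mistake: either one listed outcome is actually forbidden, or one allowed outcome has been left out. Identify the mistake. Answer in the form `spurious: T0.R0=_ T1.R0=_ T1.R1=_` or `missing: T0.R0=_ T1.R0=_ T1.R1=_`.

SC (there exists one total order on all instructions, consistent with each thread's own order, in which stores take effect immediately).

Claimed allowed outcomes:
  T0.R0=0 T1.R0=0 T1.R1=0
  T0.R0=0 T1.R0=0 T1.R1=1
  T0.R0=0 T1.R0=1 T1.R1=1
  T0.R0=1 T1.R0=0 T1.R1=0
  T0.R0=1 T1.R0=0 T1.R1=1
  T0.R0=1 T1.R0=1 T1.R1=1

spurious: T0.R0=0 T1.R0=0 T1.R1=0

outcome vector order: (T0.R0,T1.R0,T1.R1)
under SC → 0/0/1; 0/1/1; 1/0/0; 1/0/1; 1/1/1
claimed∖SC = {0/0/0}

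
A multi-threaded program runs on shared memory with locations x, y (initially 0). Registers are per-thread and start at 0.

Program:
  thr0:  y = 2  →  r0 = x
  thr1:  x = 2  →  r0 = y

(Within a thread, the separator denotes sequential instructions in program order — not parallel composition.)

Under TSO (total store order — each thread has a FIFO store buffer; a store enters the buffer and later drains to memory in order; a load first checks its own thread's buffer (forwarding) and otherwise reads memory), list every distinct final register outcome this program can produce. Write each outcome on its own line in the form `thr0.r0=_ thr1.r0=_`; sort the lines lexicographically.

outcome vector order: (thr0.r0,thr1.r0)
|TSO outcomes| = 4

thr0.r0=0 thr1.r0=0
thr0.r0=0 thr1.r0=2
thr0.r0=2 thr1.r0=0
thr0.r0=2 thr1.r0=2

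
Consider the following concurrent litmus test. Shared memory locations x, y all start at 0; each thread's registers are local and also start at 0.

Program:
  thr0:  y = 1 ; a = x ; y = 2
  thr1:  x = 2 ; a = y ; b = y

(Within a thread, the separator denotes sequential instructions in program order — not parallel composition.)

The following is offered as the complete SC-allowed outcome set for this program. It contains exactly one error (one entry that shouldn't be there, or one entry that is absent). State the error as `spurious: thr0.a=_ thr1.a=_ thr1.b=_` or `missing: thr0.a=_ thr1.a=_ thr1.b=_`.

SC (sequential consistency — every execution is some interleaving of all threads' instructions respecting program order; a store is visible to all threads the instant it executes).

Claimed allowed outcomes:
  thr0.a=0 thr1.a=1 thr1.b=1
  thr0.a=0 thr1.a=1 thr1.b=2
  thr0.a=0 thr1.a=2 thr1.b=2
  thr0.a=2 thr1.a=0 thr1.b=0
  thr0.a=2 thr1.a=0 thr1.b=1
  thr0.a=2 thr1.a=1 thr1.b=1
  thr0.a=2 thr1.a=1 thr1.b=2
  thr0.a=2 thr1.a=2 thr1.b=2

missing: thr0.a=2 thr1.a=0 thr1.b=2

outcome vector order: (thr0.a,thr1.a,thr1.b)
SC: 9 outcomes — {0/1/1, 0/1/2, 0/2/2, 2/0/0, 2/0/1, 2/0/2, 2/1/1, 2/1/2, 2/2/2}
SC∖claimed = {2/0/2}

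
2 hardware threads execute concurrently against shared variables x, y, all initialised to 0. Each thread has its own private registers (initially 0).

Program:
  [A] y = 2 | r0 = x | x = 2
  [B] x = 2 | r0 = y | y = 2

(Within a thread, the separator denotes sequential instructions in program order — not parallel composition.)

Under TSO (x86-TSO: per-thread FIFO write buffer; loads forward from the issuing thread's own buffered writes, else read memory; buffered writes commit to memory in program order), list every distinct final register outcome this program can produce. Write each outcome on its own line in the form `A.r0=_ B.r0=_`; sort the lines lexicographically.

outcome vector order: (A.r0,B.r0)
|TSO outcomes| = 4

A.r0=0 B.r0=0
A.r0=0 B.r0=2
A.r0=2 B.r0=0
A.r0=2 B.r0=2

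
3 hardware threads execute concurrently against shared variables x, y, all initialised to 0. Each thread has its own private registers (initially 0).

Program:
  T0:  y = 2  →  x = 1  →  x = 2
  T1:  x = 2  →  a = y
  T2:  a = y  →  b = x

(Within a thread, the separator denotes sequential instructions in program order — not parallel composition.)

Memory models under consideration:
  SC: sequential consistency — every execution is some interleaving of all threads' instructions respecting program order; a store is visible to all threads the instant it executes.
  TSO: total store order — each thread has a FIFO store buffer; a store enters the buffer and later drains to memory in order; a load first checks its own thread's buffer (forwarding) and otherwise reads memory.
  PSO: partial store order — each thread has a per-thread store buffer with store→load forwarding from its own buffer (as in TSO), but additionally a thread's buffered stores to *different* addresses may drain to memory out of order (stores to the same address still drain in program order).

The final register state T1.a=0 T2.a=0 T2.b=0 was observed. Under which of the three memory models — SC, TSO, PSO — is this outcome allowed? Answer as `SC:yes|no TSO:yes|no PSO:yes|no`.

SC:yes TSO:yes PSO:yes

outcome vector order: (T1.a,T2.a,T2.b)
SC (11): (0,0,0) (0,0,1) (0,0,2) (0,2,1) (0,2,2) (2,0,0) (2,0,1) (2,0,2) (2,2,0) (2,2,1) (2,2,2)
TSO (12): (0,0,0) (0,0,1) (0,0,2) (0,2,0) (0,2,1) (0,2,2) (2,0,0) (2,0,1) (2,0,2) (2,2,0) (2,2,1) (2,2,2)
PSO (12): (0,0,0) (0,0,1) (0,0,2) (0,2,0) (0,2,1) (0,2,2) (2,0,0) (2,0,1) (2,0,2) (2,2,0) (2,2,1) (2,2,2)
target (0,0,0) ∈ {SC,TSO,PSO}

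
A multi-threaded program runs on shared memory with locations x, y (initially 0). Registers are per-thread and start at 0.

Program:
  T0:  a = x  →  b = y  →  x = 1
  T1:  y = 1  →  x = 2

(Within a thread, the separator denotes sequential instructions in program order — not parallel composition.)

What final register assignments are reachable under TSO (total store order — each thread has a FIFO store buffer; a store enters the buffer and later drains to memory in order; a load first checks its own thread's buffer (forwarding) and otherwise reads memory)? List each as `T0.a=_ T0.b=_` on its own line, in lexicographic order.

T0.a=0 T0.b=0
T0.a=0 T0.b=1
T0.a=2 T0.b=1

outcome vector order: (T0.a,T0.b)
|TSO outcomes| = 3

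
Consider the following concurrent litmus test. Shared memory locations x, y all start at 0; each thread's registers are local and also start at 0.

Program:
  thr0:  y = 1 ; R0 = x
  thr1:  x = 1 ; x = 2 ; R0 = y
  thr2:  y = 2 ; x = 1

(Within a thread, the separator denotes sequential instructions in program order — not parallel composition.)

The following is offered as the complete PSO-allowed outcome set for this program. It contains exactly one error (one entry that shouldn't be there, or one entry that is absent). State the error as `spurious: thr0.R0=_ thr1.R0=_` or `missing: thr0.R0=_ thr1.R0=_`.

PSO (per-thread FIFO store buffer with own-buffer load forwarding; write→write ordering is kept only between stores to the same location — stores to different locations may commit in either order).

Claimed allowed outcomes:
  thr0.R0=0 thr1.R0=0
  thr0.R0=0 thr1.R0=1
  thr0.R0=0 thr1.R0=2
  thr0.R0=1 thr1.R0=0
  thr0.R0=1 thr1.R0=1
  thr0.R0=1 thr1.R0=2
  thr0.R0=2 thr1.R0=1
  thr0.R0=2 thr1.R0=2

missing: thr0.R0=2 thr1.R0=0

outcome vector order: (thr0.R0,thr1.R0)
PSO: 9 outcomes — {0/0 0/1 0/2 1/0 1/1 1/2 2/0 2/1 2/2}
PSO∖claimed = {2/0}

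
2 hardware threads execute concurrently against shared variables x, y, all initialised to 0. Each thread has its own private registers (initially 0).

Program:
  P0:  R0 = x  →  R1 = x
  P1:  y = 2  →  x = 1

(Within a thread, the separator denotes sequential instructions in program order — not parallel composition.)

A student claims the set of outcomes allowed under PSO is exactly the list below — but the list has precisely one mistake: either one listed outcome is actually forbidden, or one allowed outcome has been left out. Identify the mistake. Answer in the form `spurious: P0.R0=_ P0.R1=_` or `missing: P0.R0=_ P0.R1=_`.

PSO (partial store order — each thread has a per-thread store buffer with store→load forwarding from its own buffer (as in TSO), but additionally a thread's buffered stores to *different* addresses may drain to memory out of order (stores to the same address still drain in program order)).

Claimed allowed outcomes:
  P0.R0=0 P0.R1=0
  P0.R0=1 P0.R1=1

outcome vector order: (P0.R0,P0.R1)
PSO (3): 00 01 11
PSO∖claimed = {01}

missing: P0.R0=0 P0.R1=1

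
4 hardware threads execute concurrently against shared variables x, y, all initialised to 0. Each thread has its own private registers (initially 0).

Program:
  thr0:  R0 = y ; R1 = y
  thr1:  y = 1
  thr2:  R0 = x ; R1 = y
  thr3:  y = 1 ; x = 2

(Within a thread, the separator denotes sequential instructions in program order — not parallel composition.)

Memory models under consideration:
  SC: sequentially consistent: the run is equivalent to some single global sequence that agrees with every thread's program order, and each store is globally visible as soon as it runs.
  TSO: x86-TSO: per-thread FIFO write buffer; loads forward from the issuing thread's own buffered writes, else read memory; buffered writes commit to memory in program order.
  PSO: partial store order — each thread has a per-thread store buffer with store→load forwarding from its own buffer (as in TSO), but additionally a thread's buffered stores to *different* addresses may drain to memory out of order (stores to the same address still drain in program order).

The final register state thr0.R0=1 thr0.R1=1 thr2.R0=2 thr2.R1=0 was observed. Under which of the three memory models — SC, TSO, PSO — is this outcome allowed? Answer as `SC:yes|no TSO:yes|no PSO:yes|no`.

SC:no TSO:no PSO:yes

outcome vector order: (thr0.R0,thr0.R1,thr2.R0,thr2.R1)
SC (9): <0 0 0 0> <0 0 0 1> <0 0 2 1> <0 1 0 0> <0 1 0 1> <0 1 2 1> <1 1 0 0> <1 1 0 1> <1 1 2 1>
TSO (9): <0 0 0 0> <0 0 0 1> <0 0 2 1> <0 1 0 0> <0 1 0 1> <0 1 2 1> <1 1 0 0> <1 1 0 1> <1 1 2 1>
PSO (12): <0 0 0 0> <0 0 0 1> <0 0 2 0> <0 0 2 1> <0 1 0 0> <0 1 0 1> <0 1 2 0> <0 1 2 1> <1 1 0 0> <1 1 0 1> <1 1 2 0> <1 1 2 1>
target <1 1 2 0> ∈ {PSO}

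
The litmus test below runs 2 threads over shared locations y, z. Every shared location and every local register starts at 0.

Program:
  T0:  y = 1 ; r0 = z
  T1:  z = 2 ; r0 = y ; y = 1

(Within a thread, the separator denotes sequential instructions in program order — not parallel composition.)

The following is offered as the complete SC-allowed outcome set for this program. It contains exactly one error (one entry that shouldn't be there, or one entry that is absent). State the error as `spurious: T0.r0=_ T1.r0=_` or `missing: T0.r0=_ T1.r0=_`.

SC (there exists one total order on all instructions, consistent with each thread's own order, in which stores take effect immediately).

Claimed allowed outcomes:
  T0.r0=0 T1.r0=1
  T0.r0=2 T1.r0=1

outcome vector order: (T0.r0,T1.r0)
[SC] allowed = {0/1; 2/0; 2/1}
SC∖claimed = {2/0}

missing: T0.r0=2 T1.r0=0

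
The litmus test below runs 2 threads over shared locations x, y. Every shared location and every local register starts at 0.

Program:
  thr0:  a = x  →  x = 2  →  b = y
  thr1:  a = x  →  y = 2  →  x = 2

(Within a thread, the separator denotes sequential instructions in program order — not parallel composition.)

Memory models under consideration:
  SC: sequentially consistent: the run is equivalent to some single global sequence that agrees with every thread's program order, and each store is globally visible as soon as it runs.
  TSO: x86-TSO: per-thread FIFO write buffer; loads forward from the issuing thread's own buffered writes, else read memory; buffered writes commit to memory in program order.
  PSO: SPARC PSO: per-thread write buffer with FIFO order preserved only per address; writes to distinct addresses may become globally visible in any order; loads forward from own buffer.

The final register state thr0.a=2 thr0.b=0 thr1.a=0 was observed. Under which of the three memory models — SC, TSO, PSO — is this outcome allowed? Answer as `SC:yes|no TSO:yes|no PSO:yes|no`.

SC:no TSO:no PSO:yes

outcome vector order: (thr0.a,thr0.b,thr1.a)
SC (5): 000; 002; 020; 022; 220
TSO (5): 000; 002; 020; 022; 220
PSO (6): 000; 002; 020; 022; 200; 220
target 200 ∈ {PSO}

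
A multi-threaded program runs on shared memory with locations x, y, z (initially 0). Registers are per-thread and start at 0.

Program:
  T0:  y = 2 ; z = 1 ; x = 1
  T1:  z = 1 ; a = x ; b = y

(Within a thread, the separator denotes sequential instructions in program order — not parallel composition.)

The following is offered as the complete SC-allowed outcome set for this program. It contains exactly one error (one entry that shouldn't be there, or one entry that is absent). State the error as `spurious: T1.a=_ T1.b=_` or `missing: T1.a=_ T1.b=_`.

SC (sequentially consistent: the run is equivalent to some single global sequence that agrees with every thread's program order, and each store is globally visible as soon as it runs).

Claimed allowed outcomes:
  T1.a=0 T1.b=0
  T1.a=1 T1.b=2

outcome vector order: (T1.a,T1.b)
[SC] allowed = {0/0; 0/2; 1/2}
SC∖claimed = {0/2}

missing: T1.a=0 T1.b=2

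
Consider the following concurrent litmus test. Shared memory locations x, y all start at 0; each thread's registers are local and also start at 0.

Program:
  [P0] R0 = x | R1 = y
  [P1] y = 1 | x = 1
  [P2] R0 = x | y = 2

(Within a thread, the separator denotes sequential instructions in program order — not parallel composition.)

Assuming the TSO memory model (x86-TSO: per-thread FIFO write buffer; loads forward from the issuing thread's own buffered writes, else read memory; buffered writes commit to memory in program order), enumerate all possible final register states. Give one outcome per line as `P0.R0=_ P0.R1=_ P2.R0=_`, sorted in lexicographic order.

outcome vector order: (P0.R0,P0.R1,P2.R0)
|TSO outcomes| = 10

P0.R0=0 P0.R1=0 P2.R0=0
P0.R0=0 P0.R1=0 P2.R0=1
P0.R0=0 P0.R1=1 P2.R0=0
P0.R0=0 P0.R1=1 P2.R0=1
P0.R0=0 P0.R1=2 P2.R0=0
P0.R0=0 P0.R1=2 P2.R0=1
P0.R0=1 P0.R1=1 P2.R0=0
P0.R0=1 P0.R1=1 P2.R0=1
P0.R0=1 P0.R1=2 P2.R0=0
P0.R0=1 P0.R1=2 P2.R0=1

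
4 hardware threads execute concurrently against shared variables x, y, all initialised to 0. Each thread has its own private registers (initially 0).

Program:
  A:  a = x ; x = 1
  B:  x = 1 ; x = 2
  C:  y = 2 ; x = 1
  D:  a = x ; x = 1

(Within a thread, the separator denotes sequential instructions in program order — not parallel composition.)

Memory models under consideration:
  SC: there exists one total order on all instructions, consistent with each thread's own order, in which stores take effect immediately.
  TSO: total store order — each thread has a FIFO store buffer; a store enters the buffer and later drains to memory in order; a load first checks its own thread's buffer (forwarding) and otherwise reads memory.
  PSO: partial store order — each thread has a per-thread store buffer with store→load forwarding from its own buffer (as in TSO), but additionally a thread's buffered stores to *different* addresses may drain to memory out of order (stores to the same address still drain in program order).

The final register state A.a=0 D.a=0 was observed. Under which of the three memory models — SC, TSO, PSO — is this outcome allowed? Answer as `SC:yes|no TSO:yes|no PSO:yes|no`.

SC:yes TSO:yes PSO:yes

outcome vector order: (A.a,D.a)
[SC] allowed = {(0,0); (0,1); (0,2); (1,0); (1,1); (1,2); (2,0); (2,1); (2,2)}
[TSO] allowed = {(0,0); (0,1); (0,2); (1,0); (1,1); (1,2); (2,0); (2,1); (2,2)}
[PSO] allowed = {(0,0); (0,1); (0,2); (1,0); (1,1); (1,2); (2,0); (2,1); (2,2)}
target (0,0) ∈ {SC,TSO,PSO}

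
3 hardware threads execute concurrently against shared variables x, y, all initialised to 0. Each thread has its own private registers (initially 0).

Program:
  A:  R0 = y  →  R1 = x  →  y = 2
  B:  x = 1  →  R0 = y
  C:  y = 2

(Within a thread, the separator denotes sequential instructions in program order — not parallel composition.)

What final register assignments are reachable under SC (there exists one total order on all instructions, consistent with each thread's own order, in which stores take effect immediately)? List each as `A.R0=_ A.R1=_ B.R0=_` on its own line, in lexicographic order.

outcome vector order: (A.R0,A.R1,B.R0)
|SC outcomes| = 7

A.R0=0 A.R1=0 B.R0=0
A.R0=0 A.R1=0 B.R0=2
A.R0=0 A.R1=1 B.R0=0
A.R0=0 A.R1=1 B.R0=2
A.R0=2 A.R1=0 B.R0=2
A.R0=2 A.R1=1 B.R0=0
A.R0=2 A.R1=1 B.R0=2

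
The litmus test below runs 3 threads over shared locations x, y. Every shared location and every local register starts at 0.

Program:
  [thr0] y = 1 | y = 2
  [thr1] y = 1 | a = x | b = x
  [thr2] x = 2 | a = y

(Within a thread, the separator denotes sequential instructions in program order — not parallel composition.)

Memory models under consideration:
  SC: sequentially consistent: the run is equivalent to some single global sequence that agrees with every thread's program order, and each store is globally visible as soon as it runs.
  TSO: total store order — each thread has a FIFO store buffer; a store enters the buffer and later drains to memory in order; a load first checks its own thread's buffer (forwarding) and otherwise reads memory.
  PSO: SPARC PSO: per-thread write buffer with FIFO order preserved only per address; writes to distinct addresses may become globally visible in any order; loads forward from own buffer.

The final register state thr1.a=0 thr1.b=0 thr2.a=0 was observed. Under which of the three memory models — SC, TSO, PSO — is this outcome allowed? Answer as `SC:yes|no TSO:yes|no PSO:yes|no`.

SC:no TSO:yes PSO:yes

outcome vector order: (thr1.a,thr1.b,thr2.a)
under SC → (0,0,1), (0,0,2), (0,2,1), (0,2,2), (2,2,0), (2,2,1), (2,2,2)
under TSO → (0,0,0), (0,0,1), (0,0,2), (0,2,0), (0,2,1), (0,2,2), (2,2,0), (2,2,1), (2,2,2)
under PSO → (0,0,0), (0,0,1), (0,0,2), (0,2,0), (0,2,1), (0,2,2), (2,2,0), (2,2,1), (2,2,2)
target (0,0,0) ∈ {TSO,PSO}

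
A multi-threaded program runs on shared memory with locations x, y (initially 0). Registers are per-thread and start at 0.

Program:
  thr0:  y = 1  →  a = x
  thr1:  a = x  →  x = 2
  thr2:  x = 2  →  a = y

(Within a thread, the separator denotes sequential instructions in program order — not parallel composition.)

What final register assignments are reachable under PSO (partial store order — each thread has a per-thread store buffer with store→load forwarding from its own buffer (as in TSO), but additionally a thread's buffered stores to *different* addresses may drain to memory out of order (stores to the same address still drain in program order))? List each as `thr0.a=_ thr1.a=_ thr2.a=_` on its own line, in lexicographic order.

thr0.a=0 thr1.a=0 thr2.a=0
thr0.a=0 thr1.a=0 thr2.a=1
thr0.a=0 thr1.a=2 thr2.a=0
thr0.a=0 thr1.a=2 thr2.a=1
thr0.a=2 thr1.a=0 thr2.a=0
thr0.a=2 thr1.a=0 thr2.a=1
thr0.a=2 thr1.a=2 thr2.a=0
thr0.a=2 thr1.a=2 thr2.a=1

outcome vector order: (thr0.a,thr1.a,thr2.a)
|PSO outcomes| = 8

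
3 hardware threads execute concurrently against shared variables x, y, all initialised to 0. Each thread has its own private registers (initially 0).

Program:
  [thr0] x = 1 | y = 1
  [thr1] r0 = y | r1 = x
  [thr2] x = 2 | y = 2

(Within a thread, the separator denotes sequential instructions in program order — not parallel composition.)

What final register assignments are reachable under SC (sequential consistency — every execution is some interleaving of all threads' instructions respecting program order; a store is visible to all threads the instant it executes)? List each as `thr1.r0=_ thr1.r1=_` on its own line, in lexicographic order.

outcome vector order: (thr1.r0,thr1.r1)
|SC outcomes| = 7

thr1.r0=0 thr1.r1=0
thr1.r0=0 thr1.r1=1
thr1.r0=0 thr1.r1=2
thr1.r0=1 thr1.r1=1
thr1.r0=1 thr1.r1=2
thr1.r0=2 thr1.r1=1
thr1.r0=2 thr1.r1=2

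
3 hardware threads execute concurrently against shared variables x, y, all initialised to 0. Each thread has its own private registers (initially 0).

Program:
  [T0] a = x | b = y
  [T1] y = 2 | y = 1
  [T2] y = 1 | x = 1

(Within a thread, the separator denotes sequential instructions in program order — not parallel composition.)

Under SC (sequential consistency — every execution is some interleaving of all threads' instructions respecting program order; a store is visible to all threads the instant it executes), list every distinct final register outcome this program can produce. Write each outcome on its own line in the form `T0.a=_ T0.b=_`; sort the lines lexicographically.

outcome vector order: (T0.a,T0.b)
|SC outcomes| = 5

T0.a=0 T0.b=0
T0.a=0 T0.b=1
T0.a=0 T0.b=2
T0.a=1 T0.b=1
T0.a=1 T0.b=2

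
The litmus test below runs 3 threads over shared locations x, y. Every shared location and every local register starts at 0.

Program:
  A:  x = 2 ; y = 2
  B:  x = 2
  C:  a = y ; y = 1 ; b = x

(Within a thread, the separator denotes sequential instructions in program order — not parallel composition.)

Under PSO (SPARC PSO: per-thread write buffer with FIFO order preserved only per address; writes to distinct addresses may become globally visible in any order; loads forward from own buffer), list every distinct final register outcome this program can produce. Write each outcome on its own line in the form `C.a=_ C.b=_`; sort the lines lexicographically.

C.a=0 C.b=0
C.a=0 C.b=2
C.a=2 C.b=0
C.a=2 C.b=2

outcome vector order: (C.a,C.b)
|PSO outcomes| = 4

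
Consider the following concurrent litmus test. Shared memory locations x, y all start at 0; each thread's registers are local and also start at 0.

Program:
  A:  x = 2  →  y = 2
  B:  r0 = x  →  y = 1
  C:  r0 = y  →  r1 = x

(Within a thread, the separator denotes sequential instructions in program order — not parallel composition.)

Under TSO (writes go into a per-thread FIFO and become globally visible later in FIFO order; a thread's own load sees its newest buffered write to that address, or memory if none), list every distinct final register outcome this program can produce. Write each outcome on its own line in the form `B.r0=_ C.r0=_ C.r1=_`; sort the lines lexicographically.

outcome vector order: (B.r0,C.r0,C.r1)
|TSO outcomes| = 9

B.r0=0 C.r0=0 C.r1=0
B.r0=0 C.r0=0 C.r1=2
B.r0=0 C.r0=1 C.r1=0
B.r0=0 C.r0=1 C.r1=2
B.r0=0 C.r0=2 C.r1=2
B.r0=2 C.r0=0 C.r1=0
B.r0=2 C.r0=0 C.r1=2
B.r0=2 C.r0=1 C.r1=2
B.r0=2 C.r0=2 C.r1=2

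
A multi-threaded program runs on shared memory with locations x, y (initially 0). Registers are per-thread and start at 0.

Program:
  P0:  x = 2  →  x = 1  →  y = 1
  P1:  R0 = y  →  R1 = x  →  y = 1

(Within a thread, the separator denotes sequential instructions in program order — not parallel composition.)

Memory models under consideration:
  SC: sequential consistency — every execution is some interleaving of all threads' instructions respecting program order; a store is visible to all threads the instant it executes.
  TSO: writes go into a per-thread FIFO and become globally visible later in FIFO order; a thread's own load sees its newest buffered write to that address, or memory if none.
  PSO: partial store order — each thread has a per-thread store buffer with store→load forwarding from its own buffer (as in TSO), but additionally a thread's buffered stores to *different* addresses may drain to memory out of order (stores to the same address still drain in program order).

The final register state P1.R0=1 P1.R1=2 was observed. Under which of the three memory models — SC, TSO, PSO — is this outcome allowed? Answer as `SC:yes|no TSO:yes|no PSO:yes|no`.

SC:no TSO:no PSO:yes

outcome vector order: (P1.R0,P1.R1)
SC (4): 0/0; 0/1; 0/2; 1/1
TSO (4): 0/0; 0/1; 0/2; 1/1
PSO (6): 0/0; 0/1; 0/2; 1/0; 1/1; 1/2
target 1/2 ∈ {PSO}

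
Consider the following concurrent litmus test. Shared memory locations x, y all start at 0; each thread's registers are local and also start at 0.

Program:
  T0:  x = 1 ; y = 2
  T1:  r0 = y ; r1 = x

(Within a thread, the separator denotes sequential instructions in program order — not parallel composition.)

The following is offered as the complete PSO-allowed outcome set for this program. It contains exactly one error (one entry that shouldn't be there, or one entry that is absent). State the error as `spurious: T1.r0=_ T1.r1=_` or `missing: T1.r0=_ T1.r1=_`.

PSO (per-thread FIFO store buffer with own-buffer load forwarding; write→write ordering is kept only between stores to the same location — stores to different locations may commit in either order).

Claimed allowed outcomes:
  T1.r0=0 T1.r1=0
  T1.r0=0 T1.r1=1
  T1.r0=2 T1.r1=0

outcome vector order: (T1.r0,T1.r1)
[PSO] allowed = {<0 0> <0 1> <2 0> <2 1>}
PSO∖claimed = {<2 1>}

missing: T1.r0=2 T1.r1=1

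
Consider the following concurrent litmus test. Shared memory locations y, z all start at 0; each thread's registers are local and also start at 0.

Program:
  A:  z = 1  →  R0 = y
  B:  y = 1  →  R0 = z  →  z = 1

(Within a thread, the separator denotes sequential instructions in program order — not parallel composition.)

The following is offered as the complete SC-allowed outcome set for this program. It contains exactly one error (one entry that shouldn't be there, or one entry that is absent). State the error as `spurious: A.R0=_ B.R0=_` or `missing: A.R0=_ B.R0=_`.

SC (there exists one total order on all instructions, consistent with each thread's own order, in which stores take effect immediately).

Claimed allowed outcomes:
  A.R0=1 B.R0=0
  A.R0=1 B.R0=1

missing: A.R0=0 B.R0=1

outcome vector order: (A.R0,B.R0)
SC: 3 outcomes — {<0 1>; <1 0>; <1 1>}
SC∖claimed = {<0 1>}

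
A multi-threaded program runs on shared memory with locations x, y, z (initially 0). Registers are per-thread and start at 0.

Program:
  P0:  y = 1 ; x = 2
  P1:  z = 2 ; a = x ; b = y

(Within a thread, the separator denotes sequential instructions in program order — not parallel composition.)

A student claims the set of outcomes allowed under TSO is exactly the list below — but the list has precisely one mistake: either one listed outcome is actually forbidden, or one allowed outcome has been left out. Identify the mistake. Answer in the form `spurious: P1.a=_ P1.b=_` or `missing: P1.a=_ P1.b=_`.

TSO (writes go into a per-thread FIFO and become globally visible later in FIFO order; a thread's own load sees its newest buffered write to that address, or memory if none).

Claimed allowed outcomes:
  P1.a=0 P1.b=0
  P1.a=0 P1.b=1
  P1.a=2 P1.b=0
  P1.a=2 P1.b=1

outcome vector order: (P1.a,P1.b)
under TSO → 0/0, 0/1, 2/1
claimed∖TSO = {2/0}

spurious: P1.a=2 P1.b=0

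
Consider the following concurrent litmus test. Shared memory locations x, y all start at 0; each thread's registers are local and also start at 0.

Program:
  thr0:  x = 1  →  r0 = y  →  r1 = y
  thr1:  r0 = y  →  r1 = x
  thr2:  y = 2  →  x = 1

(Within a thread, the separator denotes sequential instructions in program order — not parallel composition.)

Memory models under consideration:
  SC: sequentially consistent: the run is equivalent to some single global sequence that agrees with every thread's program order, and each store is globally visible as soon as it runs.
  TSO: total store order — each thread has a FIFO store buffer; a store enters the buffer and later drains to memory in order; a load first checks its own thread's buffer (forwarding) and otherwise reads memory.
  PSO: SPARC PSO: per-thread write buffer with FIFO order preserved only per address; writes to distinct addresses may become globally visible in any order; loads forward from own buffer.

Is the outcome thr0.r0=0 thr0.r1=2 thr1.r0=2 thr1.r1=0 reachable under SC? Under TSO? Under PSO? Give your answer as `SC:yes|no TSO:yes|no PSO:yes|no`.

SC:no TSO:yes PSO:yes

outcome vector order: (thr0.r0,thr0.r1,thr1.r0,thr1.r1)
SC: 10 outcomes — {0000 0001 0021 0200 0201 0221 2200 2201 2220 2221}
TSO: 12 outcomes — {0000 0001 0020 0021 0200 0201 0220 0221 2200 2201 2220 2221}
PSO: 12 outcomes — {0000 0001 0020 0021 0200 0201 0220 0221 2200 2201 2220 2221}
target 0220 ∈ {TSO,PSO}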